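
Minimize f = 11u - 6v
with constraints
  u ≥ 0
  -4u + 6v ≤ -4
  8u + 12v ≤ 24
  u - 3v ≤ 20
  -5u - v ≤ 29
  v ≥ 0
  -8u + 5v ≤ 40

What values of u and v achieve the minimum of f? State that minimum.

Feasible corners and f = 11u - 6v:
  (2, 2/3) → f = 18
  (1, 0) → f = 11
  (3, 0) → f = 33

At the optimal vertex, -4u + 6v = -4 and v = 0.
Solving simultaneously gives u = 1, v = 0.

u = 1, v = 0, minimum f = 11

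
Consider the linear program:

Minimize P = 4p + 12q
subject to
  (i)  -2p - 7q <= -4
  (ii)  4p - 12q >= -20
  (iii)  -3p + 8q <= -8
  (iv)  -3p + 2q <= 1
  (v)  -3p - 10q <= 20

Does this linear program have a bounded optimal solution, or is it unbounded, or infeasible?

bounded optimum

Vertices and P = 4p + 12q:
  (88/37, -4/37) → P = 304/37
  (64, 23) → P = 532
The feasible region has finitely many vertices and no improving ray; the minimum is 304/37 at (88/37, -4/37).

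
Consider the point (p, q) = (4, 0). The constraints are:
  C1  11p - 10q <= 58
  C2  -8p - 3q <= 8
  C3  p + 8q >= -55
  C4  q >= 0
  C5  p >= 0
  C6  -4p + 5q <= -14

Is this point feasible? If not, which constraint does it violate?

feasible

C1: 44 ≤ 58 ✓
C2: -32 ≤ 8 ✓
C3: 4 ≥ -55 ✓
C4: 0 ≥ 0 ✓
C5: 4 ≥ 0 ✓
C6: -16 ≤ -14 ✓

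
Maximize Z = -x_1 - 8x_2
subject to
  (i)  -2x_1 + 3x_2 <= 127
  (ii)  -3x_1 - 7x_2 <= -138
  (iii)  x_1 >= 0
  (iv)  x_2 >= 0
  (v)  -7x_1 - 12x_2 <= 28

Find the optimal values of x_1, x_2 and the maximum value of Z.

Vertices and Z = -x_1 - 8x_2:
  (0, 127/3) → Z = -1016/3
  (0, 138/7) → Z = -1104/7
  (46, 0) → Z = -46
The feasible region is unbounded (it extends along (1, 0), (3, 2)), but Z strictly decreases along every unbounded feasible direction, so there is no improving ray and the maximum is attained at a vertex.

At the optimal vertex, -3x_1 - 7x_2 = -138 and x_2 = 0.
Solving simultaneously gives x_1 = 46, x_2 = 0.

x_1 = 46, x_2 = 0, maximum Z = -46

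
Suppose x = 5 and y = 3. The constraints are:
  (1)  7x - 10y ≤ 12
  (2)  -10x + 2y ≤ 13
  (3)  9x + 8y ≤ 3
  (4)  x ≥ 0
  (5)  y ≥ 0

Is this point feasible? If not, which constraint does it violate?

Constraint (3): 9x + 8y = 69, which is not ≤ 3. All other constraints are satisfied.

not feasible — violates (3)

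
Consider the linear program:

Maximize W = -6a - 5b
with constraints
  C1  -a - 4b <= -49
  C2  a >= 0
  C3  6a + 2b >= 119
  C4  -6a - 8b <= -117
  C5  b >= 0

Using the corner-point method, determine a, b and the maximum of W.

a = 189/11, b = 175/22, maximum W = -3143/22

Feasible corners and W = -6a - 5b:
  (189/11, 175/22) → W = -3143/22
  (49, 0) → W = -294
  (0, 119/2) → W = -595/2
The feasible region is unbounded (it extends along (0, 1), (1, 0)), but W strictly decreases along every unbounded feasible direction, so there is no improving ray and the maximum is attained at a vertex.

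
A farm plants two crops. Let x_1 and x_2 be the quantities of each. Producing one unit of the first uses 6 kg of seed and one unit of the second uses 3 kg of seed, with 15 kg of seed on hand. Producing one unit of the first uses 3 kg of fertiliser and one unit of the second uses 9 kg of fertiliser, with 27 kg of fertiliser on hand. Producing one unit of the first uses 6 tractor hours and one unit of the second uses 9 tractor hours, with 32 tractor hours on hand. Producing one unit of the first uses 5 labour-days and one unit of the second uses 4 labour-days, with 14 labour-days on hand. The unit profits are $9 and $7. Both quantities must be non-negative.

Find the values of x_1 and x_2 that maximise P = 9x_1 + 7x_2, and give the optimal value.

Vertices and P = 9x_1 + 7x_2:
  (0, 0) → P = 0
  (0, 3) → P = 21
  (5/2, 0) → P = 45/2
  (2, 1) → P = 25
  (6/11, 31/11) → P = 271/11

At the optimal vertex, 6x_1 + 3x_2 = 15 and 5x_1 + 4x_2 = 14.
Solving simultaneously gives x_1 = 2, x_2 = 1.

x_1 = 2, x_2 = 1, maximum P = 25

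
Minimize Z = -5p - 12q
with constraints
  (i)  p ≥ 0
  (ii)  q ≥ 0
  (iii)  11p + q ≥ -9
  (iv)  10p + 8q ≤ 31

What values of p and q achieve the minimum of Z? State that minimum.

The binding constraints are p = 0 and 10p + 8q = 31.
Solving simultaneously gives p = 0, q = 31/8.

p = 0, q = 31/8, minimum Z = -93/2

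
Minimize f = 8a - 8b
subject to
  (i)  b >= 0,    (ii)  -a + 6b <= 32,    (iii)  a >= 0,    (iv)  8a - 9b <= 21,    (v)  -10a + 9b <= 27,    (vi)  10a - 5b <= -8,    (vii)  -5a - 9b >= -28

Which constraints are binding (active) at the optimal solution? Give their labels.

(v) and (vii)

Feasible corners and f = 8a - 8b:
  (0, 3) → f = -24
  (0, 8/5) → f = -64/5
  (1/15, 83/27) → f = -3248/135
  (68/115, 64/23) → f = -2016/115

The minimum is at (1/15, 83/27). Substituting into each constraint, equality holds for (v) and (vii); the remaining constraints have slack.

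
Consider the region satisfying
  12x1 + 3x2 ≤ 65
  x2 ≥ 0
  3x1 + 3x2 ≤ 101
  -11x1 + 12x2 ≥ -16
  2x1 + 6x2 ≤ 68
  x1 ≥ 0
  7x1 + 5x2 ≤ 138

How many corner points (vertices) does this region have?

5

The feasible vertices (each the meet of two boundaries and inside every other half-plane) are:
  (276/59, 523/177)
  (31/11, 343/33)
  (16/11, 0)
  (0, 0)
  (0, 34/3)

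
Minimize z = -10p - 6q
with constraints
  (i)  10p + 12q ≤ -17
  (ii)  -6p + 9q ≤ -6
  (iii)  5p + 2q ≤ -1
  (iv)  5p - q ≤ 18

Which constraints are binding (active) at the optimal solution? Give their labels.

Extreme points and z = -10p - 6q:
  (-1/2, -1) → z = 11
  (11/20, -15/8) → z = 23/4
  (7/3, -19/3) → z = 44/3
The feasible region is unbounded (it extends along (-1, -5), (-3, -2)), but z strictly increases along every unbounded feasible direction, so there is no improving ray and the minimum is attained at a vertex.

The minimum is at (11/20, -15/8). Substituting into each constraint, equality holds for (i) and (iii); the remaining constraints have slack.

(i) and (iii)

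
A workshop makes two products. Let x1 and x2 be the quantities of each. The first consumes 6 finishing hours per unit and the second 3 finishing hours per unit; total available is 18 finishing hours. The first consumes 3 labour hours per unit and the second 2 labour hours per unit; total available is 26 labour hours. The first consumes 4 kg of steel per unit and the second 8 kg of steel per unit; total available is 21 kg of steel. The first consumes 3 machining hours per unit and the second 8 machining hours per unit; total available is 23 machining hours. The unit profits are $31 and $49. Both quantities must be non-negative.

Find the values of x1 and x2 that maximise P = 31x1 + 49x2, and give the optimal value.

x1 = 9/4, x2 = 3/2, maximum P = 573/4

The optimum lies where 6x1 + 3x2 = 18 and 4x1 + 8x2 = 21.
Solving simultaneously gives x1 = 9/4, x2 = 3/2.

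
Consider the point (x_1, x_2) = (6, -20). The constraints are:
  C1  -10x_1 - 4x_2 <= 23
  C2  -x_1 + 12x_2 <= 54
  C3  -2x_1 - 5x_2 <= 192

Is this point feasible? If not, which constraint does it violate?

C1: 20 ≤ 23 ✓
C2: -246 ≤ 54 ✓
C3: 88 ≤ 192 ✓

feasible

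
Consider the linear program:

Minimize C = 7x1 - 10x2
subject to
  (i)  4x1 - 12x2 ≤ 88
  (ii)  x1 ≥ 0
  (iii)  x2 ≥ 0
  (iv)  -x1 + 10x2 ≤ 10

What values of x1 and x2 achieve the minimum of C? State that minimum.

Extreme points and C = 7x1 - 10x2:
  (22, 0) → C = 154
  (250/7, 32/7) → C = 1430/7
  (0, 0) → C = 0
  (0, 1) → C = -10

x1 = 0, x2 = 1, minimum C = -10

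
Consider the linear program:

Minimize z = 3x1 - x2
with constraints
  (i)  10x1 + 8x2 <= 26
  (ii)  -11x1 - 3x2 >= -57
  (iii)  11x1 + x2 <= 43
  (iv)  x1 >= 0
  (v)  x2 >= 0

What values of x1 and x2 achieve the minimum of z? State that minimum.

x1 = 0, x2 = 13/4, minimum z = -13/4

Extreme points and z = 3x1 - x2:
  (0, 13/4) → z = -13/4
  (13/5, 0) → z = 39/5
  (0, 0) → z = 0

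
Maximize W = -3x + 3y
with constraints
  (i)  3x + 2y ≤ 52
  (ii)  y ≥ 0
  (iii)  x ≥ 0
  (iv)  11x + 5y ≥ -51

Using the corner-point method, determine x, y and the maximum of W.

Feasible corners and W = -3x + 3y:
  (52/3, 0) → W = -52
  (0, 26) → W = 78
  (0, 0) → W = 0

At the optimal vertex, 3x + 2y = 52 and x = 0.
Solving simultaneously gives x = 0, y = 26.

x = 0, y = 26, maximum W = 78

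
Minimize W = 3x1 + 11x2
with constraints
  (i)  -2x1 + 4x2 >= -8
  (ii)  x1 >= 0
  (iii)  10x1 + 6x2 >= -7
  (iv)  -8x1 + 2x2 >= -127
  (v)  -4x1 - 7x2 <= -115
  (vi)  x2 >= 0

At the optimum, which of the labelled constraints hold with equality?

(i) and (v)

Vertices and W = 3x1 + 11x2:
  (123/7, 95/14) → W = 1783/14
  (86/5, 33/5) → W = 621/5
  (0, 115/7) → W = 1265/7
The feasible region is unbounded (it extends along (0, 1), (1, 4)), but W strictly increases along every unbounded feasible direction, so there is no improving ray and the minimum is attained at a vertex.

The minimum is at (86/5, 33/5). Substituting into each constraint, equality holds for (i) and (v); the remaining constraints have slack.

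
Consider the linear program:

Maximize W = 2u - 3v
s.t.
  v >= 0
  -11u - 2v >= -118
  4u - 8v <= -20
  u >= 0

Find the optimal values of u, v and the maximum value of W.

u = 113/12, v = 173/24, maximum W = -67/24

Extreme points and W = 2u - 3v:
  (113/12, 173/24) → W = -67/24
  (0, 59) → W = -177
  (0, 5/2) → W = -15/2

The optimum lies where -11u - 2v = -118 and 4u - 8v = -20.
Solving simultaneously gives u = 113/12, v = 173/24.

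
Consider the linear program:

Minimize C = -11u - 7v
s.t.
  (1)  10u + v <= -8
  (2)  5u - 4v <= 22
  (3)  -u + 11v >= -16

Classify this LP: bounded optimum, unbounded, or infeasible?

From the feasible point (-24/37, -56/37), moving in the direction (-1, 10) keeps every constraint satisfied while C decreases without bound.

unbounded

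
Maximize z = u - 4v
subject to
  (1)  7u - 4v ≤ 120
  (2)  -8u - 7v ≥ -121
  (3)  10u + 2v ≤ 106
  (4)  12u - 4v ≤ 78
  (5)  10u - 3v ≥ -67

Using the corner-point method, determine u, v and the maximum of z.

u = -628/19, v = -1669/19, maximum z = 6048/19

Corner points and z = u - 4v:
  (-42/5, -447/10) → z = 852/5
  (-628/19, -1669/19) → z = 6048/19
  (515/58, 207/29) → z = -1141/58
  (-53/47, 873/47) → z = -3545/47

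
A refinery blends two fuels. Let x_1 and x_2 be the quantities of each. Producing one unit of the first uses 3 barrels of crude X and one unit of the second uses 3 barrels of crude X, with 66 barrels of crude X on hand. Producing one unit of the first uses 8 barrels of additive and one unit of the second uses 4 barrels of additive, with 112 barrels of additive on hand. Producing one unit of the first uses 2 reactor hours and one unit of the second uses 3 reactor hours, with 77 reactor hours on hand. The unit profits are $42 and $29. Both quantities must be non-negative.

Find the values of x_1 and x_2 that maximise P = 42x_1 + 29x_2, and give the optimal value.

x_1 = 6, x_2 = 16, maximum P = 716

Corner points and P = 42x_1 + 29x_2:
  (0, 0) → P = 0
  (0, 22) → P = 638
  (14, 0) → P = 588
  (6, 16) → P = 716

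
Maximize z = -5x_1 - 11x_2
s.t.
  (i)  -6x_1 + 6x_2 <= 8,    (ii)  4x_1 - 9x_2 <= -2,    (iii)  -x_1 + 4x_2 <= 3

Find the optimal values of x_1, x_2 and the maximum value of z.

Corner points and z = -5x_1 - 11x_2:
  (-2, -2/3) → z = 52/3
  (-7/9, 5/9) → z = -20/9
  (19/7, 10/7) → z = -205/7

x_1 = -2, x_2 = -2/3, maximum z = 52/3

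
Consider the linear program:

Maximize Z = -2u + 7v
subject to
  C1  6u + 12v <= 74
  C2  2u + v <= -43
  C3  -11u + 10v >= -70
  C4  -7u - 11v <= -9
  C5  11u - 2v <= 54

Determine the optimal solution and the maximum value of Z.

Vertices and Z = -2u + 7v:
  (-295/9, 203/9) → Z = 2011/9
  (-353/9, 232/9) → Z = 2330/9
  (-482/15, 319/15) → Z = 3197/15

At the optimal vertex, 6u + 12v = 74 and -7u - 11v = -9.
Solving simultaneously gives u = -353/9, v = 232/9.

u = -353/9, v = 232/9, maximum Z = 2330/9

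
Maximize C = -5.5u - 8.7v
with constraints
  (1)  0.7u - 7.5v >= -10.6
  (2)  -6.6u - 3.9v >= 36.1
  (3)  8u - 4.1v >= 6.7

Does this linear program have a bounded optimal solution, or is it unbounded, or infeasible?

From the feasible point (-6094/2913, -16651/2913), moving in the direction (-4.1, -8) keeps every constraint satisfied while C increases without bound.

unbounded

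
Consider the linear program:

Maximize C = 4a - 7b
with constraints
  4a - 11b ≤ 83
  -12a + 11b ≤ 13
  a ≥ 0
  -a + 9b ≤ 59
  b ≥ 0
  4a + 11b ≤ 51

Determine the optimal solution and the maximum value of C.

a = 51/4, b = 0, maximum C = 51

At the optimal vertex, b = 0 and 4a + 11b = 51.
Solving simultaneously gives a = 51/4, b = 0.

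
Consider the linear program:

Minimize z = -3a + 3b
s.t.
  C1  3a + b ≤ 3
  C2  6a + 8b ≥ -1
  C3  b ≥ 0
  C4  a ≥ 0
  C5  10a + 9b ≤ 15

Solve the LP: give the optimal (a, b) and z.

a = 1, b = 0, minimum z = -3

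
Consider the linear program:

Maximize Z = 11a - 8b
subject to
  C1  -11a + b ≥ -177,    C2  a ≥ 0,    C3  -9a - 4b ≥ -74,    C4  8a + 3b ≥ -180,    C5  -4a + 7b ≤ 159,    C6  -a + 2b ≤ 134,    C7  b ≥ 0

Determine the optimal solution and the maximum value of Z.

a = 74/9, b = 0, maximum Z = 814/9

Corner points and Z = 11a - 8b:
  (0, 37/2) → Z = -148
  (0, 0) → Z = 0
  (74/9, 0) → Z = 814/9

At the optimal vertex, -9a - 4b = -74 and b = 0.
Solving simultaneously gives a = 74/9, b = 0.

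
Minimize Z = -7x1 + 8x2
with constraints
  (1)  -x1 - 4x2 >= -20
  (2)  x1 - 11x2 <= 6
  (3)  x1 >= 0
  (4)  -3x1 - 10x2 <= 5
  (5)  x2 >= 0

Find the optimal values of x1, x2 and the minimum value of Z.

Corner points and Z = -7x1 + 8x2:
  (244/15, 14/15) → Z = -532/5
  (0, 5) → Z = 40
  (6, 0) → Z = -42
  (0, 0) → Z = 0

x1 = 244/15, x2 = 14/15, minimum Z = -532/5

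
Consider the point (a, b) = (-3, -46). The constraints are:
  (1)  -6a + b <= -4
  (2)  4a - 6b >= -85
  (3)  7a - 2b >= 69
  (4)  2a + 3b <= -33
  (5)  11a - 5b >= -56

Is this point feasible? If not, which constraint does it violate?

(1): -28 ≤ -4 ✓
(2): 264 ≥ -85 ✓
(3): 71 ≥ 69 ✓
(4): -144 ≤ -33 ✓
(5): 197 ≥ -56 ✓

feasible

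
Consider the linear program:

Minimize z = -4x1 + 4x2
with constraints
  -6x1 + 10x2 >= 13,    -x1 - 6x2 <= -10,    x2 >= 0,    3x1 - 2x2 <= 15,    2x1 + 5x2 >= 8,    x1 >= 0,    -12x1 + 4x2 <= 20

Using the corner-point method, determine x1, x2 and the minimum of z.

Extreme points and z = -4x1 + 4x2:
  (11/23, 73/46) → z = 102/23
  (88/9, 43/6) → z = -94/9
  (0, 5/3) → z = 20/3
  (0, 5) → z = 20
The feasible region is unbounded (it extends along (1, 3), (2, 3)), but z strictly increases along every unbounded feasible direction, so there is no improving ray and the minimum is attained at a vertex.

The optimum lies where -6x1 + 10x2 = 13 and 3x1 - 2x2 = 15.
Solving simultaneously gives x1 = 88/9, x2 = 43/6.

x1 = 88/9, x2 = 43/6, minimum z = -94/9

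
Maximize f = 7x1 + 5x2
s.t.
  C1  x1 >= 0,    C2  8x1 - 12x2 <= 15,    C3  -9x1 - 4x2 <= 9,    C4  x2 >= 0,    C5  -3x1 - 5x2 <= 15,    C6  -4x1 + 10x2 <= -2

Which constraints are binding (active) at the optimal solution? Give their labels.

Vertices and f = 7x1 + 5x2:
  (15/8, 0) → f = 105/8
  (63/16, 11/8) → f = 551/16
  (1/2, 0) → f = 7/2

The maximum is at (63/16, 11/8). Substituting into each constraint, equality holds for C2 and C6; the remaining constraints have slack.

C2 and C6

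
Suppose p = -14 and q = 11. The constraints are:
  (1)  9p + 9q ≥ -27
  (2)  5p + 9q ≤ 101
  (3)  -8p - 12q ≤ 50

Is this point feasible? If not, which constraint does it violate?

feasible

(1): -27 ≥ -27 ✓
(2): 29 ≤ 101 ✓
(3): -20 ≤ 50 ✓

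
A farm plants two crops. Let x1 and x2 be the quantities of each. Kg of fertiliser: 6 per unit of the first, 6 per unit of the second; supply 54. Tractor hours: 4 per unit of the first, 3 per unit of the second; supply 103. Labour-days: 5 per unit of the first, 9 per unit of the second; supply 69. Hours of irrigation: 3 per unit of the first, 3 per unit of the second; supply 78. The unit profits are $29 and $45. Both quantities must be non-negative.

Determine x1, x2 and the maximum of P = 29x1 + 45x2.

x1 = 3, x2 = 6, maximum P = 357

Feasible corners and P = 29x1 + 45x2:
  (0, 0) → P = 0
  (0, 23/3) → P = 345
  (9, 0) → P = 261
  (3, 6) → P = 357

At the optimal vertex, 6x1 + 6x2 = 54 and 5x1 + 9x2 = 69.
Solving simultaneously gives x1 = 3, x2 = 6.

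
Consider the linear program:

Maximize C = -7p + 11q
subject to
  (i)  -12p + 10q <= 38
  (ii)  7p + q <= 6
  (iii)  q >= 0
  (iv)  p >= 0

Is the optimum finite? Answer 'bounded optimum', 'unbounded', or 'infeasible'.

bounded optimum

Corner points and C = -7p + 11q:
  (11/41, 169/41) → C = 1782/41
  (0, 19/5) → C = 209/5
  (6/7, 0) → C = -6
  (0, 0) → C = 0
The feasible region has finitely many vertices and no improving ray; the maximum is 1782/41 at (11/41, 169/41).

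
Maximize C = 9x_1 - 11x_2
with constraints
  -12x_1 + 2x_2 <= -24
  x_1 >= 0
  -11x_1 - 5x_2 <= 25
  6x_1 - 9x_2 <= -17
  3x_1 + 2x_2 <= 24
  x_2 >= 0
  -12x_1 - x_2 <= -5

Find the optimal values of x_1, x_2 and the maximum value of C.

Corner points and C = 9x_1 - 11x_2:
  (125/48, 29/8) → C = -263/16
  (16/5, 36/5) → C = -252/5
  (14/3, 5) → C = -13

The optimum lies where 6x_1 - 9x_2 = -17 and 3x_1 + 2x_2 = 24.
Solving simultaneously gives x_1 = 14/3, x_2 = 5.

x_1 = 14/3, x_2 = 5, maximum C = -13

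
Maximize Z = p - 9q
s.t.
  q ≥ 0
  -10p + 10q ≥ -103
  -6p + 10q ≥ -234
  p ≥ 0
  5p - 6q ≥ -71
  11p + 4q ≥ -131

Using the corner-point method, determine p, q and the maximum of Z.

p = 103/10, q = 0, maximum Z = 103/10

Feasible corners and Z = p - 9q:
  (103/10, 0) → Z = 103/10
  (0, 0) → Z = 0
  (664/5, 245/2) → Z = -9697/10
  (0, 71/6) → Z = -213/2

The binding constraints are q = 0 and -10p + 10q = -103.
Solving simultaneously gives p = 103/10, q = 0.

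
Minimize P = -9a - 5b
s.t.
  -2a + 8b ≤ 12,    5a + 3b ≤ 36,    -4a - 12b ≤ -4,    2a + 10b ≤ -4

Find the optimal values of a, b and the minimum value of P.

Feasible corners and P = -9a - 5b:
  (35/4, -31/12) → P = -395/6
  (93/11, -23/11) → P = -722/11
  (11/2, -3/2) → P = -42

a = 35/4, b = -31/12, minimum P = -395/6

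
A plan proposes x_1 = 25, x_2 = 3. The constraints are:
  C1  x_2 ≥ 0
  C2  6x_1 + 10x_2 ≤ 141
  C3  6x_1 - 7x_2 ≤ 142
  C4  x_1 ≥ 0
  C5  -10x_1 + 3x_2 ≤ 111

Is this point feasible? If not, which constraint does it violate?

Constraint C2: 6x_1 + 10x_2 = 180, which is not ≤ 141. All other constraints are satisfied.

not feasible — violates C2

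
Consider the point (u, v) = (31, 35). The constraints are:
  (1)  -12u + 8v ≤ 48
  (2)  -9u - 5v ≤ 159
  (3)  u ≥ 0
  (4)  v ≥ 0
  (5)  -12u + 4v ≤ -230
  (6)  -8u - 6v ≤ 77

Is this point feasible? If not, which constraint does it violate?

(1): -92 ≤ 48 ✓
(2): -454 ≤ 159 ✓
(3): 31 ≥ 0 ✓
(4): 35 ≥ 0 ✓
(5): -232 ≤ -230 ✓
(6): -458 ≤ 77 ✓

feasible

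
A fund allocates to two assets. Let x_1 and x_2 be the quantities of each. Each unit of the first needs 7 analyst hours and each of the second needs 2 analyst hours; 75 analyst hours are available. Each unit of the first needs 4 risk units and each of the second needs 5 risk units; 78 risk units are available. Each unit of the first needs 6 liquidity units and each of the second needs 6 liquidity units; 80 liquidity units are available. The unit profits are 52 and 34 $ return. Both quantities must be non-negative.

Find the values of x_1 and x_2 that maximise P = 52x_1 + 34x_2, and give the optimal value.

x_1 = 29/3, x_2 = 11/3, maximum P = 1882/3

Extreme points and P = 52x_1 + 34x_2:
  (0, 0) → P = 0
  (0, 40/3) → P = 1360/3
  (75/7, 0) → P = 3900/7
  (29/3, 11/3) → P = 1882/3

At the optimal vertex, 7x_1 + 2x_2 = 75 and 6x_1 + 6x_2 = 80.
Solving simultaneously gives x_1 = 29/3, x_2 = 11/3.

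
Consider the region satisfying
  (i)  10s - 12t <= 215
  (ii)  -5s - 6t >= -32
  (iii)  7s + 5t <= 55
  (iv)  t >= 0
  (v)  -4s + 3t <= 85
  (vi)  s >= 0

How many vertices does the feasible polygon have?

Of the 15 pairwise boundary intersections, those satisfying every inequality are:
  (32/5, 0)
  (0, 16/3)
  (0, 0)

3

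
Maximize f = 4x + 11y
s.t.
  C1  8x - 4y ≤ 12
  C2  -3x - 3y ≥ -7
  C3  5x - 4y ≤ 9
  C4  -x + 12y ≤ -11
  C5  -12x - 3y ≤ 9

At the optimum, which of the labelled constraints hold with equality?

C1 and C4

Vertices and f = 4x + 11y:
  (1, -1) → f = -7
  (25/23, -19/23) → f = -109/23
  (-1/7, -17/7) → f = -191/7
  (-25/49, -47/49) → f = -617/49

The maximum is at (25/23, -19/23). Substituting into each constraint, equality holds for C1 and C4; the remaining constraints have slack.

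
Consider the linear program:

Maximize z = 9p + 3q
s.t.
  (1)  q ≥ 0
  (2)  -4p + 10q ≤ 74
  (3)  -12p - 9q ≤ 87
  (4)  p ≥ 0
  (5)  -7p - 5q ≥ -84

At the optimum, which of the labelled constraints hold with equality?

(1) and (5)

Corner points and z = 9p + 3q:
  (0, 0) → z = 0
  (12, 0) → z = 108
  (0, 37/5) → z = 111/5
  (47/9, 427/45) → z = 1132/15

The maximum is at (12, 0). Substituting into each constraint, equality holds for (1) and (5); the remaining constraints have slack.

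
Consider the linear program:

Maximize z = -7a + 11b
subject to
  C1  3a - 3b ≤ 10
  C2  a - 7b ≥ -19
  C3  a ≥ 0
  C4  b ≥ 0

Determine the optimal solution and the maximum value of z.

Vertices and z = -7a + 11b:
  (127/18, 67/18) → z = -76/9
  (10/3, 0) → z = -70/3
  (0, 19/7) → z = 209/7
  (0, 0) → z = 0

a = 0, b = 19/7, maximum z = 209/7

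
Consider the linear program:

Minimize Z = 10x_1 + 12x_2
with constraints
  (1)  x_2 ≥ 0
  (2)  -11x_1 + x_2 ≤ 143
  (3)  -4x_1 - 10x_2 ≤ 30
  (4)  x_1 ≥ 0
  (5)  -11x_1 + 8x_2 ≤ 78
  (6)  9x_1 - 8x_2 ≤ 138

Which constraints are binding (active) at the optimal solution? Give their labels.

(1) and (4)

Vertices and Z = 10x_1 + 12x_2:
  (0, 0) → Z = 0
  (46/3, 0) → Z = 460/3
  (0, 39/4) → Z = 117
The feasible region is unbounded (it extends along (8, 9), (8, 11)), but Z strictly increases along every unbounded feasible direction, so there is no improving ray and the minimum is attained at a vertex.

The minimum is at (0, 0). Substituting into each constraint, equality holds for (1) and (4); the remaining constraints have slack.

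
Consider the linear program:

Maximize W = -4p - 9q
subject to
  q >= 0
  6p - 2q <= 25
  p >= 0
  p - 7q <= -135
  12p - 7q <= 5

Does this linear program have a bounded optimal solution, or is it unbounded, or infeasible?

bounded optimum

Feasible corners and W = -4p - 9q:
  (89/8, 167/8) → W = -1859/8
  (0, 135/7) → W = -1215/7
The feasible region has finitely many vertices and no improving ray; the maximum is -1215/7 at (0, 135/7).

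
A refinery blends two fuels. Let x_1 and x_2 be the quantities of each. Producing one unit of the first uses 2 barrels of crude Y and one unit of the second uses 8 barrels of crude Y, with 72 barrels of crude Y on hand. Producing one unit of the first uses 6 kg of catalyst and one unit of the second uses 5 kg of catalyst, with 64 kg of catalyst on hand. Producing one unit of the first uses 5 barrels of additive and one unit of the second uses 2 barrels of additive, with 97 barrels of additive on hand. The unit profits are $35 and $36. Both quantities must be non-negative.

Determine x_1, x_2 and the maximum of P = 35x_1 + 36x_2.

Vertices and P = 35x_1 + 36x_2:
  (0, 0) → P = 0
  (0, 9) → P = 324
  (32/3, 0) → P = 1120/3
  (4, 8) → P = 428

The binding constraints are 2x_1 + 8x_2 = 72 and 6x_1 + 5x_2 = 64.
Solving simultaneously gives x_1 = 4, x_2 = 8.

x_1 = 4, x_2 = 8, maximum P = 428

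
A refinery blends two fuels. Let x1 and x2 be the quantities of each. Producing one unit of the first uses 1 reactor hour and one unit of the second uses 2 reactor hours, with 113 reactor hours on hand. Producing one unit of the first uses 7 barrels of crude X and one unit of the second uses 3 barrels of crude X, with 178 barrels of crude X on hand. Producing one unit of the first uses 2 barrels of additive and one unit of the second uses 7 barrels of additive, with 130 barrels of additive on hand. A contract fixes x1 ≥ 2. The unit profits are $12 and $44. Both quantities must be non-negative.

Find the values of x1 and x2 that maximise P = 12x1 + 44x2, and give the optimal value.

x1 = 2, x2 = 18, maximum P = 816

Feasible corners and P = 12x1 + 44x2:
  (178/7, 0) → P = 2136/7
  (2, 0) → P = 24
  (856/43, 554/43) → P = 34648/43
  (2, 18) → P = 816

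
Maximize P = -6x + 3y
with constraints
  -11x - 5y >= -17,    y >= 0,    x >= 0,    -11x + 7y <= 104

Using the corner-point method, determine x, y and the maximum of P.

x = 0, y = 17/5, maximum P = 51/5

At the optimal vertex, -11x - 5y = -17 and x = 0.
Solving simultaneously gives x = 0, y = 17/5.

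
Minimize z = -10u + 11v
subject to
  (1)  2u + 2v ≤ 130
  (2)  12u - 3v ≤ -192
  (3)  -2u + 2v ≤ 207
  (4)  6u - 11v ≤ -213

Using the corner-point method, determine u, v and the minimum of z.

Corner points and z = -10u + 11v:
  (1/5, 324/5) → z = 3554/5
  (-77/4, 337/4) → z = 4477/4
  (-491/38, 234/19) → z = 5029/19
  (-1851/10, -408/5) → z = 4767/5

The binding constraints are 12u - 3v = -192 and 6u - 11v = -213.
Solving simultaneously gives u = -491/38, v = 234/19.

u = -491/38, v = 234/19, minimum z = 5029/19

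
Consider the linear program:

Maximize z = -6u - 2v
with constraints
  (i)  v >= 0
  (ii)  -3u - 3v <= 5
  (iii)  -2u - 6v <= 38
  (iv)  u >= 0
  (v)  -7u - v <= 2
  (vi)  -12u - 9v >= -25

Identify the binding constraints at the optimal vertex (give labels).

Feasible corners and z = -6u - 2v:
  (0, 0) → z = 0
  (25/12, 0) → z = -25/2
  (0, 25/9) → z = -50/9

The maximum is at (0, 0). Substituting into each constraint, equality holds for (i) and (iv); the remaining constraints have slack.

(i) and (iv)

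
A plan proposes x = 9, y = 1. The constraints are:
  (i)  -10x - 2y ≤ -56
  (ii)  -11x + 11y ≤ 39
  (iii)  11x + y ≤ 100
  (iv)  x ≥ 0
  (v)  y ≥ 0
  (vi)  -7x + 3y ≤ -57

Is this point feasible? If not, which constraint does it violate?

(i): -92 ≤ -56 ✓
(ii): -88 ≤ 39 ✓
(iii): 100 ≤ 100 ✓
(iv): 9 ≥ 0 ✓
(v): 1 ≥ 0 ✓
(vi): -60 ≤ -57 ✓

feasible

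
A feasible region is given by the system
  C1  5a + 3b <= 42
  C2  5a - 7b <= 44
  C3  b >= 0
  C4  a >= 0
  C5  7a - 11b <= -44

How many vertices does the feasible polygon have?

3

The feasible vertices (each the meet of two boundaries and inside every other half-plane) are:
  (0, 14)
  (165/38, 257/38)
  (0, 4)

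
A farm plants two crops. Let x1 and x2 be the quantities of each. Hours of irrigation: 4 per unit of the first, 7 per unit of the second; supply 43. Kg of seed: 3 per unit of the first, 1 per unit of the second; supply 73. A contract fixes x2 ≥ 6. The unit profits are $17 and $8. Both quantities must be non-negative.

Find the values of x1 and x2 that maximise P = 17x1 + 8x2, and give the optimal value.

Feasible corners and P = 17x1 + 8x2:
  (0, 43/7) → P = 344/7
  (0, 6) → P = 48
  (1/4, 6) → P = 209/4

The optimum lies where 4x1 + 7x2 = 43 and x2 = 6.
Solving simultaneously gives x1 = 1/4, x2 = 6.

x1 = 1/4, x2 = 6, maximum P = 209/4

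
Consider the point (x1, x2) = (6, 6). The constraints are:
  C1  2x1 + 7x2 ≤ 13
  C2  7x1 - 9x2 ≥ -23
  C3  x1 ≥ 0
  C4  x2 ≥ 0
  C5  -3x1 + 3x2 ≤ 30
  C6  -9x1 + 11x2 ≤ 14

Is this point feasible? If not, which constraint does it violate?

Constraint C1: 2x1 + 7x2 = 54, which is not ≤ 13. All other constraints are satisfied.

not feasible — violates C1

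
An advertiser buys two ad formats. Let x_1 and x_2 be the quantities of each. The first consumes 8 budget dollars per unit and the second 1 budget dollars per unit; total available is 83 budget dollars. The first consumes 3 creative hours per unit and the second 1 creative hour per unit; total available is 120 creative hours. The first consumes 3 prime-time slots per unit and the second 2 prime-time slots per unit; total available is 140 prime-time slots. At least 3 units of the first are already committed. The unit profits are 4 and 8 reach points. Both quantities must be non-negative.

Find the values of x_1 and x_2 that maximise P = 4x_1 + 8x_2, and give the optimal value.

x_1 = 3, x_2 = 59, maximum P = 484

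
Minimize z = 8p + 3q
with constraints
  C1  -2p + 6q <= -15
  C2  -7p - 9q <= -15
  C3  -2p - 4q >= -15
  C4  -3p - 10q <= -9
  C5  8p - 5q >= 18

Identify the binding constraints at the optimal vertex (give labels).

C1 and C4

Feasible corners and z = 8p + 3q:
  (15/2, 0) → z = 60
  (102/19, -27/38) → z = 1551/38
  (57/4, -27/8) → z = 831/8

The minimum is at (102/19, -27/38). Substituting into each constraint, equality holds for C1 and C4; the remaining constraints have slack.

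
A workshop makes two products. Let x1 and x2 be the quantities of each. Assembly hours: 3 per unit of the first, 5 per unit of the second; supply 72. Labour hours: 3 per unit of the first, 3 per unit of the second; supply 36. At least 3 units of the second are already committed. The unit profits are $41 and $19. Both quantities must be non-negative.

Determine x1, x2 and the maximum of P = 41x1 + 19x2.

Vertices and P = 41x1 + 19x2:
  (0, 12) → P = 228
  (0, 3) → P = 57
  (9, 3) → P = 426

The optimum lies where 3x1 + 3x2 = 36 and x2 = 3.
Solving simultaneously gives x1 = 9, x2 = 3.

x1 = 9, x2 = 3, maximum P = 426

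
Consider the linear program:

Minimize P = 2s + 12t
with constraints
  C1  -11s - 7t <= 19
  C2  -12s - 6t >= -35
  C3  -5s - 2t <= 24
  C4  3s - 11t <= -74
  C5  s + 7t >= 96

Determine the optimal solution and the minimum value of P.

s = -120/11, t = 168/11, minimum P = 1776/11

Extreme points and P = 2s + 12t:
  (-107/3, 463/6) → P = 2564/3
  (-331/78, 1117/78) → P = 6371/39
  (-120/11, 168/11) → P = 1776/11

At the optimal vertex, -5s - 2t = 24 and s + 7t = 96.
Solving simultaneously gives s = -120/11, t = 168/11.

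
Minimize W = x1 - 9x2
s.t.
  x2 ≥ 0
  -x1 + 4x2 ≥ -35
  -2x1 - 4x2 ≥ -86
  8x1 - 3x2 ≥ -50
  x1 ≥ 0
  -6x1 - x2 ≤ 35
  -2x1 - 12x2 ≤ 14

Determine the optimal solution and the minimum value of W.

Extreme points and W = x1 - 9x2:
  (35, 0) → W = 35
  (0, 0) → W = 0
  (121/3, 4/3) → W = 85/3
  (29/19, 394/19) → W = -3517/19
  (0, 50/3) → W = -150

x1 = 29/19, x2 = 394/19, minimum W = -3517/19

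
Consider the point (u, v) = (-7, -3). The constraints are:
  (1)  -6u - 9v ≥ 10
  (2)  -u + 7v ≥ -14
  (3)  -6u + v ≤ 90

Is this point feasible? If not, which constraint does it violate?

(1): 69 ≥ 10 ✓
(2): -14 ≥ -14 ✓
(3): 39 ≤ 90 ✓

feasible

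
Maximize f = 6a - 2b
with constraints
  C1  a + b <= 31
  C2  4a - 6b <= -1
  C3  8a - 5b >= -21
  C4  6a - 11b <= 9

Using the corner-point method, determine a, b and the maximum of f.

Vertices and f = 6a - 2b:
  (37/2, 25/2) → f = 86
  (134/13, 269/13) → f = 266/13
  (-121/28, -19/7) → f = -41/2

The binding constraints are a + b = 31 and 4a - 6b = -1.
Solving simultaneously gives a = 37/2, b = 25/2.

a = 37/2, b = 25/2, maximum f = 86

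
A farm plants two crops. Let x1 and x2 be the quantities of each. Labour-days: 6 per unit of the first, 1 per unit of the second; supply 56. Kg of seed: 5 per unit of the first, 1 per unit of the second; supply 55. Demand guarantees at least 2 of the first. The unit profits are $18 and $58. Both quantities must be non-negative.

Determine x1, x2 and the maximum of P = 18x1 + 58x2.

Extreme points and P = 18x1 + 58x2:
  (28/3, 0) → P = 168
  (2, 0) → P = 36
  (2, 44) → P = 2588

The binding constraints are 6x1 + x2 = 56 and x1 = 2.
Solving simultaneously gives x1 = 2, x2 = 44.

x1 = 2, x2 = 44, maximum P = 2588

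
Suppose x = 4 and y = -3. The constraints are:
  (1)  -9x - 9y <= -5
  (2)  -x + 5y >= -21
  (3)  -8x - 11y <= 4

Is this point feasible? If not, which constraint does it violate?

feasible

(1): -9 ≤ -5 ✓
(2): -19 ≥ -21 ✓
(3): 1 ≤ 4 ✓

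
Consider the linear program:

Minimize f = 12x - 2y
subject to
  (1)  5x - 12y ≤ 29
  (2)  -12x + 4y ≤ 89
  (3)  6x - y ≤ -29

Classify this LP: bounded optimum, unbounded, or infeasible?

Vertices and f = 12x - 2y:
  (-296/31, -793/124) → f = -6311/62
  (-377/67, -319/67) → f = -58
  (-9/4, 31/2) → f = -58
The feasible region has finitely many vertices and no improving ray; the minimum is -6311/62 at (-296/31, -793/124).

bounded optimum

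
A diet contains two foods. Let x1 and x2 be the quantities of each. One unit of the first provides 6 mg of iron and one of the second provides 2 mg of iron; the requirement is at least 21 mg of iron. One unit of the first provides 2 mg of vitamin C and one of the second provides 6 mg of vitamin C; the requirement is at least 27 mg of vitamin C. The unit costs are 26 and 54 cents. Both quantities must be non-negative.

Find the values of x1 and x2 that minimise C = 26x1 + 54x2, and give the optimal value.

x1 = 9/4, x2 = 15/4, minimum C = 261

Feasible corners and C = 26x1 + 54x2:
  (0, 21/2) → C = 567
  (27/2, 0) → C = 351
  (9/4, 15/4) → C = 261
The feasible region is unbounded (it extends along (0, 1), (1, 0)), but C strictly increases along every unbounded feasible direction, so there is no improving ray and the minimum is attained at a vertex.

At the optimal vertex, 6x1 + 2x2 = 21 and 2x1 + 6x2 = 27.
Solving simultaneously gives x1 = 9/4, x2 = 15/4.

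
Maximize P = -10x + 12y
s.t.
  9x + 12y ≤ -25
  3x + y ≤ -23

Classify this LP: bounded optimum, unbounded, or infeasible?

unbounded

From the feasible point (-251/27, 44/9), moving in the direction (-12, 9) keeps every constraint satisfied while P increases without bound.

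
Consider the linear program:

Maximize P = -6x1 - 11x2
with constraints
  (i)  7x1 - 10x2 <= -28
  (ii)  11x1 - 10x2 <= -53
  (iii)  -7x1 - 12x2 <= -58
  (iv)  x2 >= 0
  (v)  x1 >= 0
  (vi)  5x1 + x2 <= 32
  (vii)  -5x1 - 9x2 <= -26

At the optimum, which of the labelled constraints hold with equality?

Vertices and P = -6x1 - 11x2:
  (0, 53/10) → P = -583/10
  (267/61, 617/61) → P = -8389/61
  (0, 32) → P = -352

The maximum is at (0, 53/10). Substituting into each constraint, equality holds for (ii) and (v); the remaining constraints have slack.

(ii) and (v)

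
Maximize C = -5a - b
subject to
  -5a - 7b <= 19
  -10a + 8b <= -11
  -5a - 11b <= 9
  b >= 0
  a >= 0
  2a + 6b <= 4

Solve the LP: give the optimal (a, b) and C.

Corner points and C = -5a - b:
  (11/10, 0) → C = -11/2
  (49/38, 9/38) → C = -127/19
  (2, 0) → C = -10

a = 11/10, b = 0, maximum C = -11/2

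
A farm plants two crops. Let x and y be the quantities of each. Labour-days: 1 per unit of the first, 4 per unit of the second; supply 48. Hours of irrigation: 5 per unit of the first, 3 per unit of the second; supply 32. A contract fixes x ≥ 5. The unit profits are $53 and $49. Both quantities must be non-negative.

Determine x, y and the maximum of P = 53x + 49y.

x = 5, y = 7/3, maximum P = 1138/3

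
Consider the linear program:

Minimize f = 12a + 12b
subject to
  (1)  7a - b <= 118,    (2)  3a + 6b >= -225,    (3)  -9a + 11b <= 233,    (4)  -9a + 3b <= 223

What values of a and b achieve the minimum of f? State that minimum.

a = -671/21, b = -452/21, minimum f = -4492/7

Extreme points and f = 12a + 12b:
  (161/15, -643/15) → f = -1928/5
  (1531/68, 2693/68) → f = 12672/17
  (-671/21, -452/21) → f = -4492/7
  (-877/36, 5/4) → f = -832/3

At the optimal vertex, 3a + 6b = -225 and -9a + 3b = 223.
Solving simultaneously gives a = -671/21, b = -452/21.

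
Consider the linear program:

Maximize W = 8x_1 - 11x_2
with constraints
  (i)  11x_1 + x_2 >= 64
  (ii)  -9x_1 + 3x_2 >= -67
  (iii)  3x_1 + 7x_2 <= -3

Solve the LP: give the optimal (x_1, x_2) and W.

x_1 = 37/6, x_2 = -23/6, maximum W = 183/2

At the optimal vertex, 11x_1 + x_2 = 64 and -9x_1 + 3x_2 = -67.
Solving simultaneously gives x_1 = 37/6, x_2 = -23/6.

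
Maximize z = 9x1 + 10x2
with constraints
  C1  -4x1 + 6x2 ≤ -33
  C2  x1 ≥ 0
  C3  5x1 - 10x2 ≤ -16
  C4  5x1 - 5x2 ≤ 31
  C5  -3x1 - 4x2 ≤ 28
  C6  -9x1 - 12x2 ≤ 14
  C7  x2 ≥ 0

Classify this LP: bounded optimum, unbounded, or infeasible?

infeasible

The boundaries -4x1 + 6x2 = -33 and 5x1 - 10x2 = -16 meet at (213/5, 229/10), but that point violates 5x1 - 5x2 ≤ 31. Every candidate vertex is excluded by some other constraint, so the feasible region is empty.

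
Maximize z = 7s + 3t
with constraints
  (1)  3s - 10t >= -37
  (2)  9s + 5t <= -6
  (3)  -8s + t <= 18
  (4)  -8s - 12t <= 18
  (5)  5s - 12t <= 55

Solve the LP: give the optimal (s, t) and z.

s = 9/34, t = -57/34, maximum z = -54/17

Vertices and z = 7s + 3t:
  (-96/49, 114/49) → z = -330/49
  (9/34, -57/34) → z = -54/17
  (-9/4, 0) → z = -63/4

The binding constraints are 9s + 5t = -6 and -8s - 12t = 18.
Solving simultaneously gives s = 9/34, t = -57/34.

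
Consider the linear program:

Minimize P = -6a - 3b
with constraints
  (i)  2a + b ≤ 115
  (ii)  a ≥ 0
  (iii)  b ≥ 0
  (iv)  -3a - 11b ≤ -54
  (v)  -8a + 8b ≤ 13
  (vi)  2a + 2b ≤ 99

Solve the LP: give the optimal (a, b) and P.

Extreme points and P = -6a - 3b:
  (18, 0) → P = -108
  (99/2, 0) → P = -297
  (289/112, 471/112) → P = -3147/112
  (383/16, 409/16) → P = -3525/16

The optimum lies where b = 0 and 2a + 2b = 99.
Solving simultaneously gives a = 99/2, b = 0.

a = 99/2, b = 0, minimum P = -297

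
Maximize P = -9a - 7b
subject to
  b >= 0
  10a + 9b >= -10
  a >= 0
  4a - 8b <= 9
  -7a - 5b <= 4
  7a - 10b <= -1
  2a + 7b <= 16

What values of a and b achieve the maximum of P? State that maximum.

a = 0, b = 1/10, maximum P = -7/10

Extreme points and P = -9a - 7b:
  (0, 1/10) → P = -7/10
  (0, 16/7) → P = -16
  (51/23, 38/23) → P = -725/23

The optimum lies where a = 0 and 7a - 10b = -1.
Solving simultaneously gives a = 0, b = 1/10.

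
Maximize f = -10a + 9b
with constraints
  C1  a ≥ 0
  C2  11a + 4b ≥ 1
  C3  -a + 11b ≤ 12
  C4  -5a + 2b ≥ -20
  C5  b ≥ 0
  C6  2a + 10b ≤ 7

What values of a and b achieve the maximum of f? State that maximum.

Feasible corners and f = -10a + 9b:
  (0, 1/4) → f = 9/4
  (0, 7/10) → f = 63/10
  (1/11, 0) → f = -10/11
  (7/2, 0) → f = -35

At the optimal vertex, a = 0 and 2a + 10b = 7.
Solving simultaneously gives a = 0, b = 7/10.

a = 0, b = 7/10, maximum f = 63/10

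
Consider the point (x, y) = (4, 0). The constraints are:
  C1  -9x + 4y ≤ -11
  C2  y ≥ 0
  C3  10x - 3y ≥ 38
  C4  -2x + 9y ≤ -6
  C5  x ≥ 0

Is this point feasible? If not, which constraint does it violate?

C1: -36 ≤ -11 ✓
C2: 0 ≥ 0 ✓
C3: 40 ≥ 38 ✓
C4: -8 ≤ -6 ✓
C5: 4 ≥ 0 ✓

feasible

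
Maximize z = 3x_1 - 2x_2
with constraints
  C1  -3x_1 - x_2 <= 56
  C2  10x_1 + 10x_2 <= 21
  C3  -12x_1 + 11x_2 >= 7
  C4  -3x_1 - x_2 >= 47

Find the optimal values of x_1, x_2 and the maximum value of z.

Extreme points and z = 3x_1 - 2x_2:
  (-581/20, 623/20) → z = -2989/20
  (-623/45, -217/15) → z = -63/5
  (-491/20, 533/20) → z = -2539/20
  (-524/45, -181/15) → z = -54/5

The binding constraints are -12x_1 + 11x_2 = 7 and -3x_1 - x_2 = 47.
Solving simultaneously gives x_1 = -524/45, x_2 = -181/15.

x_1 = -524/45, x_2 = -181/15, maximum z = -54/5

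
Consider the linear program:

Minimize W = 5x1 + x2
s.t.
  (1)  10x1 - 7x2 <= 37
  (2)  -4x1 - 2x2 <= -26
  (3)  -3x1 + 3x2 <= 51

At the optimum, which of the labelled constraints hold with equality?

Feasible corners and W = 5x1 + x2:
  (16/3, 7/3) → W = 29
  (52, 69) → W = 329
  (-4/3, 47/3) → W = 9

The minimum is at (-4/3, 47/3). Substituting into each constraint, equality holds for (2) and (3); the remaining constraints have slack.

(2) and (3)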